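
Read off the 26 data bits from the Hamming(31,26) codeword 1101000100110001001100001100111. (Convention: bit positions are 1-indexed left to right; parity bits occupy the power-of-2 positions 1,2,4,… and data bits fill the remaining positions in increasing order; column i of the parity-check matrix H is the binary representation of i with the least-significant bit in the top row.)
Parity bits occupy power-of-2 positions; data bits are at positions {3,5,6,7,9,10,11,12,13,14,15,17,18,19,20,21,22,23,24,25,26,27,28,29,30,31} (1-indexed).
Extract: c[3]=0 c[5]=0 c[6]=0 c[7]=0 c[9]=0 c[10]=0 c[11]=1 c[12]=1 c[13]=0 c[14]=0 c[15]=0 c[17]=0 c[18]=0 c[19]=1 c[20]=1 c[21]=0 c[22]=0 c[23]=0 c[24]=0 c[25]=1 c[26]=1 c[27]=0 c[28]=0 c[29]=1 c[30]=1 c[31]=1
Data = 00000011000001100001100111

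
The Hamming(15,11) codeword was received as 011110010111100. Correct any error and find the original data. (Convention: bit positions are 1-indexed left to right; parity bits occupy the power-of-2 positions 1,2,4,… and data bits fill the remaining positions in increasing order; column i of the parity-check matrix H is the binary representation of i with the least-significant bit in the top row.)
Syndrome s = H · r^T (mod 2), r = 011110010111100:
  s[0] = (101010101010101)·(011110010111100) mod 2 = 0+0+1+0+1+0+0+0+0+0+1+0+1+0+0 mod 2 = 0
  s[1] = (011001100110011)·(011110010111100) mod 2 = 0+1+1+0+0+0+0+0+0+1+1+0+0+0+0 mod 2 = 0
  s[2] = (000111100001111)·(011110010111100) mod 2 = 0+0+0+1+1+0+0+0+0+0+0+1+1+0+0 mod 2 = 0
  s[3] = (000000011111111)·(011110010111100) mod 2 = 0+0+0+0+0+0+0+1+0+1+1+1+1+0+0 mod 2 = 1
Syndrome = 0001
Column 8 of H equals this syndrome → error at bit 8 (1-indexed).
Flip bit 8: 011110010111100 → 011110000111100
Extract data bits at positions {3,5,6,7,9,10,11,12,13,14,15}: 11000111100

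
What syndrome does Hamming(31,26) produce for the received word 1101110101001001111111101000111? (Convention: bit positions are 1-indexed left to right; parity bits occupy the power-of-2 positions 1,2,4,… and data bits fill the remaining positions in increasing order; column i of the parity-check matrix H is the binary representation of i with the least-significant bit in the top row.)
Syndrome s = H · r^T (mod 2), r = 1101110101001001111111101000111:
  s[0] = (1010101010101010101010101010101)·(1101110101001001111111101000111) mod 2 = 1+0+0+0+1+0+0+0+0+0+0+0+1+0+0+0+1+0+1+0+1+0+1+0+1+0+0+0+1+0+1 mod 2 = 0
  s[1] = (0110011001100110011001100110011)·(1101110101001001111111101000111) mod 2 = 0+1+0+0+0+1+0+0+0+1+0+0+0+0+0+0+0+1+1+0+0+1+1+0+0+0+0+0+0+1+1 mod 2 = 1
  s[2] = (0001111000011110000111100001111)·(1101110101001001111111101000111) mod 2 = 0+0+0+1+1+1+0+0+0+0+0+0+1+0+0+0+0+0+0+1+1+1+1+0+0+0+0+0+1+1+1 mod 2 = 1
  s[3] = (0000000111111110000000011111111)·(1101110101001001111111101000111) mod 2 = 0+0+0+0+0+0+0+1+0+1+0+0+1+0+0+0+0+0+0+0+0+0+0+0+1+0+0+0+1+1+1 mod 2 = 1
  s[4] = (0000000000000001111111111111111)·(1101110101001001111111101000111) mod 2 = 0+0+0+0+0+0+0+0+0+0+0+0+0+0+0+1+1+1+1+1+1+1+1+0+1+0+0+0+1+1+1 mod 2 = 0
Syndrome = 01110
Non-zero syndrome: error at position 14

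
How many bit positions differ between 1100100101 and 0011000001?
XOR = 1111100100, count of 1s = 6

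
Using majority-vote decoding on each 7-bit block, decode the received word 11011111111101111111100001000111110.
Split into 7-bit blocks and majority-vote each:
  block 1 = 1101111: 6 ones, 1 zeros → 1
  block 2 = 1111101: 6 ones, 1 zeros → 1
  block 3 = 1111111: 7 ones, 0 zeros → 1
  block 4 = 0000100: 1 ones, 6 zeros → 0
  block 5 = 0111110: 5 ones, 2 zeros → 1
Decoded = 11101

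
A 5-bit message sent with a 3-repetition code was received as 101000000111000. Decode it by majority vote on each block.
Split into 3-bit blocks and majority-vote each:
  block 1 = 101: 2 ones, 1 zeros → 1
  block 2 = 000: 0 ones, 3 zeros → 0
  block 3 = 000: 0 ones, 3 zeros → 0
  block 4 = 111: 3 ones, 0 zeros → 1
  block 5 = 000: 0 ones, 3 zeros → 0
Decoded = 10010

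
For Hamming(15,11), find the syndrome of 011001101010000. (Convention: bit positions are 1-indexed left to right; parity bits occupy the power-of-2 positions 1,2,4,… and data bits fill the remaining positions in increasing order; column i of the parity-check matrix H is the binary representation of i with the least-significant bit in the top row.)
Syndrome s = H · r^T (mod 2), r = 011001101010000:
  s[0] = (101010101010101)·(011001101010000) mod 2 = 0+0+1+0+0+0+1+0+1+0+1+0+0+0+0 mod 2 = 0
  s[1] = (011001100110011)·(011001101010000) mod 2 = 0+1+1+0+0+1+1+0+0+0+1+0+0+0+0 mod 2 = 1
  s[2] = (000111100001111)·(011001101010000) mod 2 = 0+0+0+0+0+1+1+0+0+0+0+0+0+0+0 mod 2 = 0
  s[3] = (000000011111111)·(011001101010000) mod 2 = 0+0+0+0+0+0+0+0+1+0+1+0+0+0+0 mod 2 = 0
Syndrome = 0100
Non-zero syndrome: error at position 2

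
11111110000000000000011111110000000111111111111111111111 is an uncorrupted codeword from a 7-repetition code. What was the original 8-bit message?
Split into 7-bit blocks: 1111111 0000000 0000000 1111111 0000000 1111111 1111111 1111111
Data = 10010111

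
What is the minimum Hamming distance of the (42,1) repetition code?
d_min = 42 (the only two codewords are 0…0 and 1…1, differing in all 42 positions).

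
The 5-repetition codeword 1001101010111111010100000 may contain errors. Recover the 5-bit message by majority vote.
Split into 5-bit blocks and majority-vote each:
  block 1 = 10011: 3 ones, 2 zeros → 1
  block 2 = 01010: 2 ones, 3 zeros → 0
  block 3 = 11111: 5 ones, 0 zeros → 1
  block 4 = 10101: 3 ones, 2 zeros → 1
  block 5 = 00000: 0 ones, 5 zeros → 0
Decoded = 10110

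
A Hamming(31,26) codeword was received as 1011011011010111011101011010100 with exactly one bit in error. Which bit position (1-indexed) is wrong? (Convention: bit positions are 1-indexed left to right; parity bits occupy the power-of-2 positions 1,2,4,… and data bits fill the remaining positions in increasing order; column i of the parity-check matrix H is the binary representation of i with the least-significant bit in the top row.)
Syndrome s = H · r^T (mod 2), r = 1011011011010111011101011010100:
  s[0] = (1010101010101010101010101010101)·(1011011011010111011101011010100) mod 2 = 1+0+1+0+0+0+1+0+1+0+0+0+0+0+1+0+0+0+1+0+0+0+0+0+1+0+1+0+1+0+0 mod 2 = 1
  s[1] = (0110011001100110011001100110011)·(1011011011010111011101011010100) mod 2 = 0+0+1+0+0+1+1+0+0+1+0+0+0+1+1+0+0+1+1+0+0+1+0+0+0+0+1+0+0+0+0 mod 2 = 0
  s[2] = (0001111000011110000111100001111)·(1011011011010111011101011010100) mod 2 = 0+0+0+1+0+1+1+0+0+0+0+1+0+1+1+0+0+0+0+1+0+1+0+0+0+0+0+0+1+0+0 mod 2 = 1
  s[3] = (0000000111111110000000011111111)·(1011011011010111011101011010100) mod 2 = 0+0+0+0+0+0+0+0+1+1+0+1+0+1+1+0+0+0+0+0+0+0+0+1+1+0+1+0+1+0+0 mod 2 = 1
  s[4] = (0000000000000001111111111111111)·(1011011011010111011101011010100) mod 2 = 0+0+0+0+0+0+0+0+0+0+0+0+0+0+0+1+0+1+1+1+0+1+0+1+1+0+1+0+1+0+0 mod 2 = 1
Syndrome = 10111
Column i of H is the binary representation of i, so the syndrome is the binary index of the flipped bit.
Read s = 10111 with s[0] as LSB: 1·2^0 + 0·2^1 + 1·2^2 + 1·2^3 + 1·2^4 = 29.
Error is at bit position 29.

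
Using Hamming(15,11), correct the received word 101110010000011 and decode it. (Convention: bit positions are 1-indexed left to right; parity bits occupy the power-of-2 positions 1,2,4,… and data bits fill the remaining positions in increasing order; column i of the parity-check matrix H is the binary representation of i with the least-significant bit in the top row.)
Syndrome s = H · r^T (mod 2), r = 101110010000011:
  s[0] = (101010101010101)·(101110010000011) mod 2 = 1+0+1+0+1+0+0+0+0+0+0+0+0+0+1 mod 2 = 0
  s[1] = (011001100110011)·(101110010000011) mod 2 = 0+0+1+0+0+0+0+0+0+0+0+0+0+1+1 mod 2 = 1
  s[2] = (000111100001111)·(101110010000011) mod 2 = 0+0+0+1+1+0+0+0+0+0+0+0+0+1+1 mod 2 = 0
  s[3] = (000000011111111)·(101110010000011) mod 2 = 0+0+0+0+0+0+0+1+0+0+0+0+0+1+1 mod 2 = 1
Syndrome = 0101
Column 10 of H equals this syndrome → error at bit 10 (1-indexed).
Flip bit 10: 101110010000011 → 101110010100011
Extract data bits at positions {3,5,6,7,9,10,11,12,13,14,15}: 11000100011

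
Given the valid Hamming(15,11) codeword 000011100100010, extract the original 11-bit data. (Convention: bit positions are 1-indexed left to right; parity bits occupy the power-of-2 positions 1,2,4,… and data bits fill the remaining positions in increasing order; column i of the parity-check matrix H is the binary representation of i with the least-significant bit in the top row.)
Parity bits occupy power-of-2 positions; data bits are at positions {3,5,6,7,9,10,11,12,13,14,15} (1-indexed).
Extract: c[3]=0 c[5]=1 c[6]=1 c[7]=1 c[9]=0 c[10]=1 c[11]=0 c[12]=0 c[13]=0 c[14]=1 c[15]=0
Data = 01110100010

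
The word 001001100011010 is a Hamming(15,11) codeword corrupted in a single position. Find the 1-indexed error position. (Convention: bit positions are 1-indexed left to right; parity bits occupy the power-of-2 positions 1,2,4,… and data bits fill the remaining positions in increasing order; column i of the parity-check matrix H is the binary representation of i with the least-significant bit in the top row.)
Syndrome s = H · r^T (mod 2), r = 001001100011010:
  s[0] = (101010101010101)·(001001100011010) mod 2 = 0+0+1+0+0+0+1+0+0+0+1+0+0+0+0 mod 2 = 1
  s[1] = (011001100110011)·(001001100011010) mod 2 = 0+0+1+0+0+1+1+0+0+0+1+0+0+1+0 mod 2 = 1
  s[2] = (000111100001111)·(001001100011010) mod 2 = 0+0+0+0+0+1+1+0+0+0+0+1+0+1+0 mod 2 = 0
  s[3] = (000000011111111)·(001001100011010) mod 2 = 0+0+0+0+0+0+0+0+0+0+1+1+0+1+0 mod 2 = 1
Syndrome = 1101
Column i of H is the binary representation of i, so the syndrome is the binary index of the flipped bit.
Read s = 1101 with s[0] as LSB: 1·2^0 + 1·2^1 + 0·2^2 + 1·2^3 = 11.
Error is at bit position 11.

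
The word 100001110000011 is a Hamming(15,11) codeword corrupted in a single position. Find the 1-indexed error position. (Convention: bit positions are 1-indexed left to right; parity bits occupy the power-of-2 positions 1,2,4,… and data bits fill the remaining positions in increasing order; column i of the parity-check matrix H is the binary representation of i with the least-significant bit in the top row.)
Syndrome s = H · r^T (mod 2), r = 100001110000011:
  s[0] = (101010101010101)·(100001110000011) mod 2 = 1+0+0+0+0+0+1+0+0+0+0+0+0+0+1 mod 2 = 1
  s[1] = (011001100110011)·(100001110000011) mod 2 = 0+0+0+0+0+1+1+0+0+0+0+0+0+1+1 mod 2 = 0
  s[2] = (000111100001111)·(100001110000011) mod 2 = 0+0+0+0+0+1+1+0+0+0+0+0+0+1+1 mod 2 = 0
  s[3] = (000000011111111)·(100001110000011) mod 2 = 0+0+0+0+0+0+0+1+0+0+0+0+0+1+1 mod 2 = 1
Syndrome = 1001
Column i of H is the binary representation of i, so the syndrome is the binary index of the flipped bit.
Read s = 1001 with s[0] as LSB: 1·2^0 + 0·2^1 + 0·2^2 + 1·2^3 = 9.
Error is at bit position 9.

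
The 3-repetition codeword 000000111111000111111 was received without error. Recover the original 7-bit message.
Split into 3-bit blocks: 000 000 111 111 000 111 111
Data = 0011011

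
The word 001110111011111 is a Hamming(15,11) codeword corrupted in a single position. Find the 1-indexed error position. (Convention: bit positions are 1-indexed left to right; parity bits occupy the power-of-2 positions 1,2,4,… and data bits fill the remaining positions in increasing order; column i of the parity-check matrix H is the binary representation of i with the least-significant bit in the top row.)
Syndrome s = H · r^T (mod 2), r = 001110111011111:
  s[0] = (101010101010101)·(001110111011111) mod 2 = 0+0+1+0+1+0+1+0+1+0+1+0+1+0+1 mod 2 = 1
  s[1] = (011001100110011)·(001110111011111) mod 2 = 0+0+1+0+0+0+1+0+0+0+1+0+0+1+1 mod 2 = 1
  s[2] = (000111100001111)·(001110111011111) mod 2 = 0+0+0+1+1+0+1+0+0+0+0+1+1+1+1 mod 2 = 1
  s[3] = (000000011111111)·(001110111011111) mod 2 = 0+0+0+0+0+0+0+1+1+0+1+1+1+1+1 mod 2 = 1
Syndrome = 1111
Column i of H is the binary representation of i, so the syndrome is the binary index of the flipped bit.
Read s = 1111 with s[0] as LSB: 1·2^0 + 1·2^1 + 1·2^2 + 1·2^3 = 15.
Error is at bit position 15.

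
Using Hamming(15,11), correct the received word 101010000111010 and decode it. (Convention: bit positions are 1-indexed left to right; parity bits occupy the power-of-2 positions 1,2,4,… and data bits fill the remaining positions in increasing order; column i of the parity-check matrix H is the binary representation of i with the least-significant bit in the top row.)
Syndrome s = H · r^T (mod 2), r = 101010000111010:
  s[0] = (101010101010101)·(101010000111010) mod 2 = 1+0+1+0+1+0+0+0+0+0+1+0+0+0+0 mod 2 = 0
  s[1] = (011001100110011)·(101010000111010) mod 2 = 0+0+1+0+0+0+0+0+0+1+1+0+0+1+0 mod 2 = 0
  s[2] = (000111100001111)·(101010000111010) mod 2 = 0+0+0+0+1+0+0+0+0+0+0+1+0+1+0 mod 2 = 1
  s[3] = (000000011111111)·(101010000111010) mod 2 = 0+0+0+0+0+0+0+0+0+1+1+1+0+1+0 mod 2 = 0
Syndrome = 0010
Column 4 of H equals this syndrome → error at bit 4 (1-indexed).
Flip bit 4: 101010000111010 → 101110000111010
Extract data bits at positions {3,5,6,7,9,10,11,12,13,14,15}: 11000111010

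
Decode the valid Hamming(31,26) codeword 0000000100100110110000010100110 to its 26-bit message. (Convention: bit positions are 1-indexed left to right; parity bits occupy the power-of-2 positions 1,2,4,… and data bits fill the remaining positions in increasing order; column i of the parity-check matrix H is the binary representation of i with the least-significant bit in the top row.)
Parity bits occupy power-of-2 positions; data bits are at positions {3,5,6,7,9,10,11,12,13,14,15,17,18,19,20,21,22,23,24,25,26,27,28,29,30,31} (1-indexed).
Extract: c[3]=0 c[5]=0 c[6]=0 c[7]=0 c[9]=0 c[10]=0 c[11]=1 c[12]=0 c[13]=0 c[14]=1 c[15]=1 c[17]=1 c[18]=1 c[19]=0 c[20]=0 c[21]=0 c[22]=0 c[23]=0 c[24]=1 c[25]=0 c[26]=1 c[27]=0 c[28]=0 c[29]=1 c[30]=1 c[31]=0
Data = 00000010011110000010100110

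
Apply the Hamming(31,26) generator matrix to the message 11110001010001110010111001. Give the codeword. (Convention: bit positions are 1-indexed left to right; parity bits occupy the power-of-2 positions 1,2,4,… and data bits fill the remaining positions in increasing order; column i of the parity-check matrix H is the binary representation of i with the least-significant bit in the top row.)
Codeword c = d · G (mod 2), d = 11110001010001110010111001:
  c[0] = d·G[:,0] = (11110001010001110010111001)·(11011010101101010101010101) mod 2 = 1+1+0+1+0+0+0+0+0+0+0+0+0+1+0+1+0+0+0+0+0+1+0+0+0+1 mod 2 = 1
  c[1] = d·G[:,1] = (11110001010001110010111001)·(10110110011011001100110011) mod 2 = 1+0+1+1+0+0+0+0+0+1+0+0+0+1+0+0+0+0+0+0+1+1+0+0+0+1 mod 2 = 0
  c[2] = d·G[:,2] = (11110001010001110010111001)·(10000000000000000000000000) mod 2 = 1+0+0+0+0+0+0+0+0+0+0+0+0+0+0+0+0+0+0+0+0+0+0+0+0+0 mod 2 = 1
  c[3] = d·G[:,3] = (11110001010001110010111001)·(01110001111000111100001111) mod 2 = 0+1+1+1+0+0+0+1+0+1+0+0+0+0+1+1+0+0+0+0+0+0+1+0+0+1 mod 2 = 1
  c[4] = d·G[:,4] = (11110001010001110010111001)·(01000000000000000000000000) mod 2 = 0+1+0+0+0+0+0+0+0+0+0+0+0+0+0+0+0+0+0+0+0+0+0+0+0+0 mod 2 = 1
  c[5] = d·G[:,5] = (11110001010001110010111001)·(00100000000000000000000000) mod 2 = 0+0+1+0+0+0+0+0+0+0+0+0+0+0+0+0+0+0+0+0+0+0+0+0+0+0 mod 2 = 1
  c[6] = d·G[:,6] = (11110001010001110010111001)·(00010000000000000000000000) mod 2 = 0+0+0+1+0+0+0+0+0+0+0+0+0+0+0+0+0+0+0+0+0+0+0+0+0+0 mod 2 = 1
  c[7] = d·G[:,7] = (11110001010001110010111001)·(00001111111000000011111111) mod 2 = 0+0+0+0+0+0+0+1+0+1+0+0+0+0+0+0+0+0+1+0+1+1+1+0+0+1 mod 2 = 1
  c[8] = d·G[:,8] = (11110001010001110010111001)·(00001000000000000000000000) mod 2 = 0+0+0+0+0+0+0+0+0+0+0+0+0+0+0+0+0+0+0+0+0+0+0+0+0+0 mod 2 = 0
  c[9] = d·G[:,9] = (11110001010001110010111001)·(00000100000000000000000000) mod 2 = 0+0+0+0+0+0+0+0+0+0+0+0+0+0+0+0+0+0+0+0+0+0+0+0+0+0 mod 2 = 0
  c[10] = d·G[:,10] = (11110001010001110010111001)·(00000010000000000000000000) mod 2 = 0+0+0+0+0+0+0+0+0+0+0+0+0+0+0+0+0+0+0+0+0+0+0+0+0+0 mod 2 = 0
  c[11] = d·G[:,11] = (11110001010001110010111001)·(00000001000000000000000000) mod 2 = 0+0+0+0+0+0+0+1+0+0+0+0+0+0+0+0+0+0+0+0+0+0+0+0+0+0 mod 2 = 1
  c[12] = d·G[:,12] = (11110001010001110010111001)·(00000000100000000000000000) mod 2 = 0+0+0+0+0+0+0+0+0+0+0+0+0+0+0+0+0+0+0+0+0+0+0+0+0+0 mod 2 = 0
  c[13] = d·G[:,13] = (11110001010001110010111001)·(00000000010000000000000000) mod 2 = 0+0+0+0+0+0+0+0+0+1+0+0+0+0+0+0+0+0+0+0+0+0+0+0+0+0 mod 2 = 1
  c[14] = d·G[:,14] = (11110001010001110010111001)·(00000000001000000000000000) mod 2 = 0+0+0+0+0+0+0+0+0+0+0+0+0+0+0+0+0+0+0+0+0+0+0+0+0+0 mod 2 = 0
  c[15] = d·G[:,15] = (11110001010001110010111001)·(00000000000111111111111111) mod 2 = 0+0+0+0+0+0+0+0+0+0+0+0+0+1+1+1+0+0+1+0+1+1+1+0+0+1 mod 2 = 0
  c[16] = d·G[:,16] = (11110001010001110010111001)·(00000000000100000000000000) mod 2 = 0+0+0+0+0+0+0+0+0+0+0+0+0+0+0+0+0+0+0+0+0+0+0+0+0+0 mod 2 = 0
  c[17] = d·G[:,17] = (11110001010001110010111001)·(00000000000010000000000000) mod 2 = 0+0+0+0+0+0+0+0+0+0+0+0+0+0+0+0+0+0+0+0+0+0+0+0+0+0 mod 2 = 0
  c[18] = d·G[:,18] = (11110001010001110010111001)·(00000000000001000000000000) mod 2 = 0+0+0+0+0+0+0+0+0+0+0+0+0+1+0+0+0+0+0+0+0+0+0+0+0+0 mod 2 = 1
  c[19] = d·G[:,19] = (11110001010001110010111001)·(00000000000000100000000000) mod 2 = 0+0+0+0+0+0+0+0+0+0+0+0+0+0+1+0+0+0+0+0+0+0+0+0+0+0 mod 2 = 1
  c[20] = d·G[:,20] = (11110001010001110010111001)·(00000000000000010000000000) mod 2 = 0+0+0+0+0+0+0+0+0+0+0+0+0+0+0+1+0+0+0+0+0+0+0+0+0+0 mod 2 = 1
  c[21] = d·G[:,21] = (11110001010001110010111001)·(00000000000000001000000000) mod 2 = 0+0+0+0+0+0+0+0+0+0+0+0+0+0+0+0+0+0+0+0+0+0+0+0+0+0 mod 2 = 0
  c[22] = d·G[:,22] = (11110001010001110010111001)·(00000000000000000100000000) mod 2 = 0+0+0+0+0+0+0+0+0+0+0+0+0+0+0+0+0+0+0+0+0+0+0+0+0+0 mod 2 = 0
  c[23] = d·G[:,23] = (11110001010001110010111001)·(00000000000000000010000000) mod 2 = 0+0+0+0+0+0+0+0+0+0+0+0+0+0+0+0+0+0+1+0+0+0+0+0+0+0 mod 2 = 1
  c[24] = d·G[:,24] = (11110001010001110010111001)·(00000000000000000001000000) mod 2 = 0+0+0+0+0+0+0+0+0+0+0+0+0+0+0+0+0+0+0+0+0+0+0+0+0+0 mod 2 = 0
  c[25] = d·G[:,25] = (11110001010001110010111001)·(00000000000000000000100000) mod 2 = 0+0+0+0+0+0+0+0+0+0+0+0+0+0+0+0+0+0+0+0+1+0+0+0+0+0 mod 2 = 1
  c[26] = d·G[:,26] = (11110001010001110010111001)·(00000000000000000000010000) mod 2 = 0+0+0+0+0+0+0+0+0+0+0+0+0+0+0+0+0+0+0+0+0+1+0+0+0+0 mod 2 = 1
  c[27] = d·G[:,27] = (11110001010001110010111001)·(00000000000000000000001000) mod 2 = 0+0+0+0+0+0+0+0+0+0+0+0+0+0+0+0+0+0+0+0+0+0+1+0+0+0 mod 2 = 1
  c[28] = d·G[:,28] = (11110001010001110010111001)·(00000000000000000000000100) mod 2 = 0+0+0+0+0+0+0+0+0+0+0+0+0+0+0+0+0+0+0+0+0+0+0+0+0+0 mod 2 = 0
  c[29] = d·G[:,29] = (11110001010001110010111001)·(00000000000000000000000010) mod 2 = 0+0+0+0+0+0+0+0+0+0+0+0+0+0+0+0+0+0+0+0+0+0+0+0+0+0 mod 2 = 0
  c[30] = d·G[:,30] = (11110001010001110010111001)·(00000000000000000000000001) mod 2 = 0+0+0+0+0+0+0+0+0+0+0+0+0+0+0+0+0+0+0+0+0+0+0+0+0+1 mod 2 = 1
Codeword = 1011111100010100001110010111001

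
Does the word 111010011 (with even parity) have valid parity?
Sum of all bits: 1+1+1+0+1+0+0+1+1 = 6; 6 mod 2 = 0. Result is 0 → valid parity.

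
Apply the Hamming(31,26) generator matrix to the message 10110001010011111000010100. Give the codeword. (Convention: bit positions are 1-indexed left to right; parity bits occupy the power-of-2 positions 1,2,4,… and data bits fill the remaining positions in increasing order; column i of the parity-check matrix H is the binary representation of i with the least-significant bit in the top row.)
Codeword c = d · G (mod 2), d = 10110001010011111000010100:
  c[0] = d·G[:,0] = (10110001010011111000010100)·(11011010101101010101010101) mod 2 = 1+0+0+1+0+0+0+0+0+0+0+0+0+1+0+1+0+0+0+0+0+1+0+1+0+0 mod 2 = 0
  c[1] = d·G[:,1] = (10110001010011111000010100)·(10110110011011001100110011) mod 2 = 1+0+1+1+0+0+0+0+0+1+0+0+1+1+0+0+1+0+0+0+0+1+0+0+0+0 mod 2 = 0
  c[2] = d·G[:,2] = (10110001010011111000010100)·(10000000000000000000000000) mod 2 = 1+0+0+0+0+0+0+0+0+0+0+0+0+0+0+0+0+0+0+0+0+0+0+0+0+0 mod 2 = 1
  c[3] = d·G[:,3] = (10110001010011111000010100)·(01110001111000111100001111) mod 2 = 0+0+1+1+0+0+0+1+0+1+0+0+0+0+1+1+1+0+0+0+0+0+0+1+0+0 mod 2 = 0
  c[4] = d·G[:,4] = (10110001010011111000010100)·(01000000000000000000000000) mod 2 = 0+0+0+0+0+0+0+0+0+0+0+0+0+0+0+0+0+0+0+0+0+0+0+0+0+0 mod 2 = 0
  c[5] = d·G[:,5] = (10110001010011111000010100)·(00100000000000000000000000) mod 2 = 0+0+1+0+0+0+0+0+0+0+0+0+0+0+0+0+0+0+0+0+0+0+0+0+0+0 mod 2 = 1
  c[6] = d·G[:,6] = (10110001010011111000010100)·(00010000000000000000000000) mod 2 = 0+0+0+1+0+0+0+0+0+0+0+0+0+0+0+0+0+0+0+0+0+0+0+0+0+0 mod 2 = 1
  c[7] = d·G[:,7] = (10110001010011111000010100)·(00001111111000000011111111) mod 2 = 0+0+0+0+0+0+0+1+0+1+0+0+0+0+0+0+0+0+0+0+0+1+0+1+0+0 mod 2 = 0
  c[8] = d·G[:,8] = (10110001010011111000010100)·(00001000000000000000000000) mod 2 = 0+0+0+0+0+0+0+0+0+0+0+0+0+0+0+0+0+0+0+0+0+0+0+0+0+0 mod 2 = 0
  c[9] = d·G[:,9] = (10110001010011111000010100)·(00000100000000000000000000) mod 2 = 0+0+0+0+0+0+0+0+0+0+0+0+0+0+0+0+0+0+0+0+0+0+0+0+0+0 mod 2 = 0
  c[10] = d·G[:,10] = (10110001010011111000010100)·(00000010000000000000000000) mod 2 = 0+0+0+0+0+0+0+0+0+0+0+0+0+0+0+0+0+0+0+0+0+0+0+0+0+0 mod 2 = 0
  c[11] = d·G[:,11] = (10110001010011111000010100)·(00000001000000000000000000) mod 2 = 0+0+0+0+0+0+0+1+0+0+0+0+0+0+0+0+0+0+0+0+0+0+0+0+0+0 mod 2 = 1
  c[12] = d·G[:,12] = (10110001010011111000010100)·(00000000100000000000000000) mod 2 = 0+0+0+0+0+0+0+0+0+0+0+0+0+0+0+0+0+0+0+0+0+0+0+0+0+0 mod 2 = 0
  c[13] = d·G[:,13] = (10110001010011111000010100)·(00000000010000000000000000) mod 2 = 0+0+0+0+0+0+0+0+0+1+0+0+0+0+0+0+0+0+0+0+0+0+0+0+0+0 mod 2 = 1
  c[14] = d·G[:,14] = (10110001010011111000010100)·(00000000001000000000000000) mod 2 = 0+0+0+0+0+0+0+0+0+0+0+0+0+0+0+0+0+0+0+0+0+0+0+0+0+0 mod 2 = 0
  c[15] = d·G[:,15] = (10110001010011111000010100)·(00000000000111111111111111) mod 2 = 0+0+0+0+0+0+0+0+0+0+0+0+1+1+1+1+1+0+0+0+0+1+0+1+0+0 mod 2 = 1
  c[16] = d·G[:,16] = (10110001010011111000010100)·(00000000000100000000000000) mod 2 = 0+0+0+0+0+0+0+0+0+0+0+0+0+0+0+0+0+0+0+0+0+0+0+0+0+0 mod 2 = 0
  c[17] = d·G[:,17] = (10110001010011111000010100)·(00000000000010000000000000) mod 2 = 0+0+0+0+0+0+0+0+0+0+0+0+1+0+0+0+0+0+0+0+0+0+0+0+0+0 mod 2 = 1
  c[18] = d·G[:,18] = (10110001010011111000010100)·(00000000000001000000000000) mod 2 = 0+0+0+0+0+0+0+0+0+0+0+0+0+1+0+0+0+0+0+0+0+0+0+0+0+0 mod 2 = 1
  c[19] = d·G[:,19] = (10110001010011111000010100)·(00000000000000100000000000) mod 2 = 0+0+0+0+0+0+0+0+0+0+0+0+0+0+1+0+0+0+0+0+0+0+0+0+0+0 mod 2 = 1
  c[20] = d·G[:,20] = (10110001010011111000010100)·(00000000000000010000000000) mod 2 = 0+0+0+0+0+0+0+0+0+0+0+0+0+0+0+1+0+0+0+0+0+0+0+0+0+0 mod 2 = 1
  c[21] = d·G[:,21] = (10110001010011111000010100)·(00000000000000001000000000) mod 2 = 0+0+0+0+0+0+0+0+0+0+0+0+0+0+0+0+1+0+0+0+0+0+0+0+0+0 mod 2 = 1
  c[22] = d·G[:,22] = (10110001010011111000010100)·(00000000000000000100000000) mod 2 = 0+0+0+0+0+0+0+0+0+0+0+0+0+0+0+0+0+0+0+0+0+0+0+0+0+0 mod 2 = 0
  c[23] = d·G[:,23] = (10110001010011111000010100)·(00000000000000000010000000) mod 2 = 0+0+0+0+0+0+0+0+0+0+0+0+0+0+0+0+0+0+0+0+0+0+0+0+0+0 mod 2 = 0
  c[24] = d·G[:,24] = (10110001010011111000010100)·(00000000000000000001000000) mod 2 = 0+0+0+0+0+0+0+0+0+0+0+0+0+0+0+0+0+0+0+0+0+0+0+0+0+0 mod 2 = 0
  c[25] = d·G[:,25] = (10110001010011111000010100)·(00000000000000000000100000) mod 2 = 0+0+0+0+0+0+0+0+0+0+0+0+0+0+0+0+0+0+0+0+0+0+0+0+0+0 mod 2 = 0
  c[26] = d·G[:,26] = (10110001010011111000010100)·(00000000000000000000010000) mod 2 = 0+0+0+0+0+0+0+0+0+0+0+0+0+0+0+0+0+0+0+0+0+1+0+0+0+0 mod 2 = 1
  c[27] = d·G[:,27] = (10110001010011111000010100)·(00000000000000000000001000) mod 2 = 0+0+0+0+0+0+0+0+0+0+0+0+0+0+0+0+0+0+0+0+0+0+0+0+0+0 mod 2 = 0
  c[28] = d·G[:,28] = (10110001010011111000010100)·(00000000000000000000000100) mod 2 = 0+0+0+0+0+0+0+0+0+0+0+0+0+0+0+0+0+0+0+0+0+0+0+1+0+0 mod 2 = 1
  c[29] = d·G[:,29] = (10110001010011111000010100)·(00000000000000000000000010) mod 2 = 0+0+0+0+0+0+0+0+0+0+0+0+0+0+0+0+0+0+0+0+0+0+0+0+0+0 mod 2 = 0
  c[30] = d·G[:,30] = (10110001010011111000010100)·(00000000000000000000000001) mod 2 = 0+0+0+0+0+0+0+0+0+0+0+0+0+0+0+0+0+0+0+0+0+0+0+0+0+0 mod 2 = 0
Codeword = 0010011000010101011111000010100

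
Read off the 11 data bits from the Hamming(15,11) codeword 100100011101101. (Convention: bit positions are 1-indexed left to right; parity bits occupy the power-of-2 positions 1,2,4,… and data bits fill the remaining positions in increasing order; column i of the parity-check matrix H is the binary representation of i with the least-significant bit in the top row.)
Parity bits occupy power-of-2 positions; data bits are at positions {3,5,6,7,9,10,11,12,13,14,15} (1-indexed).
Extract: c[3]=0 c[5]=0 c[6]=0 c[7]=0 c[9]=1 c[10]=1 c[11]=0 c[12]=1 c[13]=1 c[14]=0 c[15]=1
Data = 00001101101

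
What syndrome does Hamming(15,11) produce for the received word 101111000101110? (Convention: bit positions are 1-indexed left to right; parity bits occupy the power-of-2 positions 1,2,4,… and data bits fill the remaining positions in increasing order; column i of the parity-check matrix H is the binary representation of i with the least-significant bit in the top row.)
Syndrome s = H · r^T (mod 2), r = 101111000101110:
  s[0] = (101010101010101)·(101111000101110) mod 2 = 1+0+1+0+1+0+0+0+0+0+0+0+1+0+0 mod 2 = 0
  s[1] = (011001100110011)·(101111000101110) mod 2 = 0+0+1+0+0+1+0+0+0+1+0+0+0+1+0 mod 2 = 0
  s[2] = (000111100001111)·(101111000101110) mod 2 = 0+0+0+1+1+1+0+0+0+0+0+1+1+1+0 mod 2 = 0
  s[3] = (000000011111111)·(101111000101110) mod 2 = 0+0+0+0+0+0+0+0+0+1+0+1+1+1+0 mod 2 = 0
Syndrome = 0000
s = 0: no error detected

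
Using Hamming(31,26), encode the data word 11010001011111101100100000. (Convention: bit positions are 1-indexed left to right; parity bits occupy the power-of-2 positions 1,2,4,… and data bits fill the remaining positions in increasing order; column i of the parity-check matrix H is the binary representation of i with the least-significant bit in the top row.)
Codeword c = d · G (mod 2), d = 11010001011111101100100000:
  c[0] = d·G[:,0] = (11010001011111101100100000)·(11011010101101010101010101) mod 2 = 1+1+0+1+0+0+0+0+0+0+1+1+0+1+0+0+0+1+0+0+0+0+0+0+0+0 mod 2 = 1
  c[1] = d·G[:,1] = (11010001011111101100100000)·(10110110011011001100110011) mod 2 = 1+0+0+1+0+0+0+0+0+1+1+0+1+1+0+0+1+1+0+0+1+0+0+0+0+0 mod 2 = 1
  c[2] = d·G[:,2] = (11010001011111101100100000)·(10000000000000000000000000) mod 2 = 1+0+0+0+0+0+0+0+0+0+0+0+0+0+0+0+0+0+0+0+0+0+0+0+0+0 mod 2 = 1
  c[3] = d·G[:,3] = (11010001011111101100100000)·(01110001111000111100001111) mod 2 = 0+1+0+1+0+0+0+1+0+1+1+0+0+0+1+0+1+1+0+0+0+0+0+0+0+0 mod 2 = 0
  c[4] = d·G[:,4] = (11010001011111101100100000)·(01000000000000000000000000) mod 2 = 0+1+0+0+0+0+0+0+0+0+0+0+0+0+0+0+0+0+0+0+0+0+0+0+0+0 mod 2 = 1
  c[5] = d·G[:,5] = (11010001011111101100100000)·(00100000000000000000000000) mod 2 = 0+0+0+0+0+0+0+0+0+0+0+0+0+0+0+0+0+0+0+0+0+0+0+0+0+0 mod 2 = 0
  c[6] = d·G[:,6] = (11010001011111101100100000)·(00010000000000000000000000) mod 2 = 0+0+0+1+0+0+0+0+0+0+0+0+0+0+0+0+0+0+0+0+0+0+0+0+0+0 mod 2 = 1
  c[7] = d·G[:,7] = (11010001011111101100100000)·(00001111111000000011111111) mod 2 = 0+0+0+0+0+0+0+1+0+1+1+0+0+0+0+0+0+0+0+0+1+0+0+0+0+0 mod 2 = 0
  c[8] = d·G[:,8] = (11010001011111101100100000)·(00001000000000000000000000) mod 2 = 0+0+0+0+0+0+0+0+0+0+0+0+0+0+0+0+0+0+0+0+0+0+0+0+0+0 mod 2 = 0
  c[9] = d·G[:,9] = (11010001011111101100100000)·(00000100000000000000000000) mod 2 = 0+0+0+0+0+0+0+0+0+0+0+0+0+0+0+0+0+0+0+0+0+0+0+0+0+0 mod 2 = 0
  c[10] = d·G[:,10] = (11010001011111101100100000)·(00000010000000000000000000) mod 2 = 0+0+0+0+0+0+0+0+0+0+0+0+0+0+0+0+0+0+0+0+0+0+0+0+0+0 mod 2 = 0
  c[11] = d·G[:,11] = (11010001011111101100100000)·(00000001000000000000000000) mod 2 = 0+0+0+0+0+0+0+1+0+0+0+0+0+0+0+0+0+0+0+0+0+0+0+0+0+0 mod 2 = 1
  c[12] = d·G[:,12] = (11010001011111101100100000)·(00000000100000000000000000) mod 2 = 0+0+0+0+0+0+0+0+0+0+0+0+0+0+0+0+0+0+0+0+0+0+0+0+0+0 mod 2 = 0
  c[13] = d·G[:,13] = (11010001011111101100100000)·(00000000010000000000000000) mod 2 = 0+0+0+0+0+0+0+0+0+1+0+0+0+0+0+0+0+0+0+0+0+0+0+0+0+0 mod 2 = 1
  c[14] = d·G[:,14] = (11010001011111101100100000)·(00000000001000000000000000) mod 2 = 0+0+0+0+0+0+0+0+0+0+1+0+0+0+0+0+0+0+0+0+0+0+0+0+0+0 mod 2 = 1
  c[15] = d·G[:,15] = (11010001011111101100100000)·(00000000000111111111111111) mod 2 = 0+0+0+0+0+0+0+0+0+0+0+1+1+1+1+0+1+1+0+0+1+0+0+0+0+0 mod 2 = 1
  c[16] = d·G[:,16] = (11010001011111101100100000)·(00000000000100000000000000) mod 2 = 0+0+0+0+0+0+0+0+0+0+0+1+0+0+0+0+0+0+0+0+0+0+0+0+0+0 mod 2 = 1
  c[17] = d·G[:,17] = (11010001011111101100100000)·(00000000000010000000000000) mod 2 = 0+0+0+0+0+0+0+0+0+0+0+0+1+0+0+0+0+0+0+0+0+0+0+0+0+0 mod 2 = 1
  c[18] = d·G[:,18] = (11010001011111101100100000)·(00000000000001000000000000) mod 2 = 0+0+0+0+0+0+0+0+0+0+0+0+0+1+0+0+0+0+0+0+0+0+0+0+0+0 mod 2 = 1
  c[19] = d·G[:,19] = (11010001011111101100100000)·(00000000000000100000000000) mod 2 = 0+0+0+0+0+0+0+0+0+0+0+0+0+0+1+0+0+0+0+0+0+0+0+0+0+0 mod 2 = 1
  c[20] = d·G[:,20] = (11010001011111101100100000)·(00000000000000010000000000) mod 2 = 0+0+0+0+0+0+0+0+0+0+0+0+0+0+0+0+0+0+0+0+0+0+0+0+0+0 mod 2 = 0
  c[21] = d·G[:,21] = (11010001011111101100100000)·(00000000000000001000000000) mod 2 = 0+0+0+0+0+0+0+0+0+0+0+0+0+0+0+0+1+0+0+0+0+0+0+0+0+0 mod 2 = 1
  c[22] = d·G[:,22] = (11010001011111101100100000)·(00000000000000000100000000) mod 2 = 0+0+0+0+0+0+0+0+0+0+0+0+0+0+0+0+0+1+0+0+0+0+0+0+0+0 mod 2 = 1
  c[23] = d·G[:,23] = (11010001011111101100100000)·(00000000000000000010000000) mod 2 = 0+0+0+0+0+0+0+0+0+0+0+0+0+0+0+0+0+0+0+0+0+0+0+0+0+0 mod 2 = 0
  c[24] = d·G[:,24] = (11010001011111101100100000)·(00000000000000000001000000) mod 2 = 0+0+0+0+0+0+0+0+0+0+0+0+0+0+0+0+0+0+0+0+0+0+0+0+0+0 mod 2 = 0
  c[25] = d·G[:,25] = (11010001011111101100100000)·(00000000000000000000100000) mod 2 = 0+0+0+0+0+0+0+0+0+0+0+0+0+0+0+0+0+0+0+0+1+0+0+0+0+0 mod 2 = 1
  c[26] = d·G[:,26] = (11010001011111101100100000)·(00000000000000000000010000) mod 2 = 0+0+0+0+0+0+0+0+0+0+0+0+0+0+0+0+0+0+0+0+0+0+0+0+0+0 mod 2 = 0
  c[27] = d·G[:,27] = (11010001011111101100100000)·(00000000000000000000001000) mod 2 = 0+0+0+0+0+0+0+0+0+0+0+0+0+0+0+0+0+0+0+0+0+0+0+0+0+0 mod 2 = 0
  c[28] = d·G[:,28] = (11010001011111101100100000)·(00000000000000000000000100) mod 2 = 0+0+0+0+0+0+0+0+0+0+0+0+0+0+0+0+0+0+0+0+0+0+0+0+0+0 mod 2 = 0
  c[29] = d·G[:,29] = (11010001011111101100100000)·(00000000000000000000000010) mod 2 = 0+0+0+0+0+0+0+0+0+0+0+0+0+0+0+0+0+0+0+0+0+0+0+0+0+0 mod 2 = 0
  c[30] = d·G[:,30] = (11010001011111101100100000)·(00000000000000000000000001) mod 2 = 0+0+0+0+0+0+0+0+0+0+0+0+0+0+0+0+0+0+0+0+0+0+0+0+0+0 mod 2 = 0
Codeword = 1110101000010111111101100100000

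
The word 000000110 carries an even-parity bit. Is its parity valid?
Sum of all bits: 0+0+0+0+0+0+1+1+0 = 2; 2 mod 2 = 0. Result is 0 → valid parity.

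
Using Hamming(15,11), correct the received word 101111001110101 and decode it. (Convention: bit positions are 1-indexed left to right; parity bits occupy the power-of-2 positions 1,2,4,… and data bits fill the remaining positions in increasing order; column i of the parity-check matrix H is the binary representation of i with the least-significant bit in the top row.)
Syndrome s = H · r^T (mod 2), r = 101111001110101:
  s[0] = (101010101010101)·(101111001110101) mod 2 = 1+0+1+0+1+0+0+0+1+0+1+0+1+0+1 mod 2 = 1
  s[1] = (011001100110011)·(101111001110101) mod 2 = 0+0+1+0+0+1+0+0+0+1+1+0+0+0+1 mod 2 = 1
  s[2] = (000111100001111)·(101111001110101) mod 2 = 0+0+0+1+1+1+0+0+0+0+0+0+1+0+1 mod 2 = 1
  s[3] = (000000011111111)·(101111001110101) mod 2 = 0+0+0+0+0+0+0+0+1+1+1+0+1+0+1 mod 2 = 1
Syndrome = 1111
Column 15 of H equals this syndrome → error at bit 15 (1-indexed).
Flip bit 15: 101111001110101 → 101111001110100
Extract data bits at positions {3,5,6,7,9,10,11,12,13,14,15}: 11101110100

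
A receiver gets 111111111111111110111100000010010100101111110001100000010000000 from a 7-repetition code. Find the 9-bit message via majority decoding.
Split into 7-bit blocks and majority-vote each:
  block 1 = 1111111: 7 ones, 0 zeros → 1
  block 2 = 1111111: 7 ones, 0 zeros → 1
  block 3 = 1110111: 6 ones, 1 zeros → 1
  block 4 = 1000000: 1 ones, 6 zeros → 0
  block 5 = 1001010: 3 ones, 4 zeros → 0
  block 6 = 0101111: 5 ones, 2 zeros → 1
  block 7 = 1100011: 4 ones, 3 zeros → 1
  block 8 = 0000001: 1 ones, 6 zeros → 0
  block 9 = 0000000: 0 ones, 7 zeros → 0
Decoded = 111001100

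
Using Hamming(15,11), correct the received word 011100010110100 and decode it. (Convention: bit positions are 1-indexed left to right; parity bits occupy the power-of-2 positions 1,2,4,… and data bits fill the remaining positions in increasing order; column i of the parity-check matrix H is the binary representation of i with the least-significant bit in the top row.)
Syndrome s = H · r^T (mod 2), r = 011100010110100:
  s[0] = (101010101010101)·(011100010110100) mod 2 = 0+0+1+0+0+0+0+0+0+0+1+0+1+0+0 mod 2 = 1
  s[1] = (011001100110011)·(011100010110100) mod 2 = 0+1+1+0+0+0+0+0+0+1+1+0+0+0+0 mod 2 = 0
  s[2] = (000111100001111)·(011100010110100) mod 2 = 0+0+0+1+0+0+0+0+0+0+0+0+1+0+0 mod 2 = 0
  s[3] = (000000011111111)·(011100010110100) mod 2 = 0+0+0+0+0+0+0+1+0+1+1+0+1+0+0 mod 2 = 0
Syndrome = 1000
Column 1 of H equals this syndrome → error at bit 1 (1-indexed).
Flip bit 1: 011100010110100 → 111100010110100
Extract data bits at positions {3,5,6,7,9,10,11,12,13,14,15}: 10000110100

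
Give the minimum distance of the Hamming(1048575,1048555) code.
d_min = 3 (every single-error-correcting Hamming code has d_min = 3).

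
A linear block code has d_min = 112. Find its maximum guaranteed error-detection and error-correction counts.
(a) Detection requires d_min ≥ e+1, so e ≤ d_min − 1 = 111.
(b) Correction requires d_min ≥ 2t+1, so t ≤ ⌊(d_min − 1)/2⌋ = ⌊111/2⌋ = 55.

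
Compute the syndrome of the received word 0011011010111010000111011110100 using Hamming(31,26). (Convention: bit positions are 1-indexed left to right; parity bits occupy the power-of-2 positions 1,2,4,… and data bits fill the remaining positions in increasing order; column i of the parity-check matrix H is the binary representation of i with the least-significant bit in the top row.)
Syndrome s = H · r^T (mod 2), r = 0011011010111010000111011110100:
  s[0] = (1010101010101010101010101010101)·(0011011010111010000111011110100) mod 2 = 0+0+1+0+0+0+1+0+1+0+1+0+1+0+1+0+0+0+0+0+1+0+0+0+1+0+1+0+1+0+0 mod 2 = 0
  s[1] = (0110011001100110011001100110011)·(0011011010111010000111011110100) mod 2 = 0+0+1+0+0+1+1+0+0+0+1+0+0+0+1+0+0+0+0+0+0+1+0+0+0+1+1+0+0+0+0 mod 2 = 0
  s[2] = (0001111000011110000111100001111)·(0011011010111010000111011110100) mod 2 = 0+0+0+1+0+1+1+0+0+0+0+1+1+0+1+0+0+0+0+1+1+1+0+0+0+0+0+0+1+0+0 mod 2 = 0
  s[3] = (0000000111111110000000011111111)·(0011011010111010000111011110100) mod 2 = 0+0+0+0+0+0+0+0+1+0+1+1+1+0+1+0+0+0+0+0+0+0+0+1+1+1+1+0+1+0+0 mod 2 = 0
  s[4] = (0000000000000001111111111111111)·(0011011010111010000111011110100) mod 2 = 0+0+0+0+0+0+0+0+0+0+0+0+0+0+0+0+0+0+0+1+1+1+0+1+1+1+1+0+1+0+0 mod 2 = 0
Syndrome = 00000
s = 0: no error detected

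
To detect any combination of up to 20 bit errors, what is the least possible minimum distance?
Detecting e errors requires d_min ≥ e + 1 = 20 + 1 = 21.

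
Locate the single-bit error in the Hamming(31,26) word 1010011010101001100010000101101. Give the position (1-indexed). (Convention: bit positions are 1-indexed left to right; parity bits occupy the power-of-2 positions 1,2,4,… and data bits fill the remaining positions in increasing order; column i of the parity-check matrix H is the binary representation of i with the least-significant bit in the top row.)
Syndrome s = H · r^T (mod 2), r = 1010011010101001100010000101101:
  s[0] = (1010101010101010101010101010101)·(1010011010101001100010000101101) mod 2 = 1+0+1+0+0+0+1+0+1+0+1+0+1+0+0+0+1+0+0+0+1+0+0+0+0+0+0+0+1+0+1 mod 2 = 0
  s[1] = (0110011001100110011001100110011)·(1010011010101001100010000101101) mod 2 = 0+0+1+0+0+1+1+0+0+0+1+0+0+0+0+0+0+0+0+0+0+0+0+0+0+1+0+0+0+0+1 mod 2 = 0
  s[2] = (0001111000011110000111100001111)·(1010011010101001100010000101101) mod 2 = 0+0+0+0+0+1+1+0+0+0+0+0+1+0+0+0+0+0+0+0+1+0+0+0+0+0+0+1+1+0+1 mod 2 = 1
  s[3] = (0000000111111110000000011111111)·(1010011010101001100010000101101) mod 2 = 0+0+0+0+0+0+0+0+1+0+1+0+1+0+0+0+0+0+0+0+0+0+0+0+0+1+0+1+1+0+1 mod 2 = 1
  s[4] = (0000000000000001111111111111111)·(1010011010101001100010000101101) mod 2 = 0+0+0+0+0+0+0+0+0+0+0+0+0+0+0+1+1+0+0+0+1+0+0+0+0+1+0+1+1+0+1 mod 2 = 1
Syndrome = 00111
Column i of H is the binary representation of i, so the syndrome is the binary index of the flipped bit.
Read s = 00111 with s[0] as LSB: 0·2^0 + 0·2^1 + 1·2^2 + 1·2^3 + 1·2^4 = 28.
Error is at bit position 28.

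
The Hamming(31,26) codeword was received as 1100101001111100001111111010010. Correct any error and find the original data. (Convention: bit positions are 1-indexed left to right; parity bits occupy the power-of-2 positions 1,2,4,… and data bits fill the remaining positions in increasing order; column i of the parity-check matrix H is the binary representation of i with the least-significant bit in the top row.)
Syndrome s = H · r^T (mod 2), r = 1100101001111100001111111010010:
  s[0] = (1010101010101010101010101010101)·(1100101001111100001111111010010) mod 2 = 1+0+0+0+1+0+1+0+0+0+1+0+1+0+0+0+0+0+1+0+1+0+1+0+1+0+1+0+0+0+0 mod 2 = 0
  s[1] = (0110011001100110011001100110011)·(1100101001111100001111111010010) mod 2 = 0+1+0+0+0+0+1+0+0+1+1+0+0+1+0+0+0+0+1+0+0+1+1+0+0+0+1+0+0+1+0 mod 2 = 0
  s[2] = (0001111000011110000111100001111)·(1100101001111100001111111010010) mod 2 = 0+0+0+0+1+0+1+0+0+0+0+1+1+1+0+0+0+0+0+1+1+1+1+0+0+0+0+0+0+1+0 mod 2 = 0
  s[3] = (0000000111111110000000011111111)·(1100101001111100001111111010010) mod 2 = 0+0+0+0+0+0+0+0+0+1+1+1+1+1+0+0+0+0+0+0+0+0+0+1+1+0+1+0+0+1+0 mod 2 = 1
  s[4] = (0000000000000001111111111111111)·(1100101001111100001111111010010) mod 2 = 0+0+0+0+0+0+0+0+0+0+0+0+0+0+0+0+0+0+1+1+1+1+1+1+1+0+1+0+0+1+0 mod 2 = 1
Syndrome = 00011
Column 24 of H equals this syndrome → error at bit 24 (1-indexed).
Flip bit 24: 1100101001111100001111111010010 → 1100101001111100001111101010010
Extract data bits at positions {3,5,6,7,9,10,11,12,13,14,15,17,18,19,20,21,22,23,24,25,26,27,28,29,30,31}: 01010111110001111101010010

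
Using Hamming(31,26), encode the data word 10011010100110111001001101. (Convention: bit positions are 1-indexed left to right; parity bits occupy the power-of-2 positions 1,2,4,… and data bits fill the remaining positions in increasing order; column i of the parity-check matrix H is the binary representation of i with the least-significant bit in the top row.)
Codeword c = d · G (mod 2), d = 10011010100110111001001101:
  c[0] = d·G[:,0] = (10011010100110111001001101)·(11011010101101010101010101) mod 2 = 1+0+0+1+1+0+1+0+1+0+0+1+0+0+0+1+0+0+0+1+0+0+0+1+0+1 mod 2 = 0
  c[1] = d·G[:,1] = (10011010100110111001001101)·(10110110011011001100110011) mod 2 = 1+0+0+1+0+0+1+0+0+0+0+0+1+0+0+0+1+0+0+0+0+0+0+0+0+1 mod 2 = 0
  c[2] = d·G[:,2] = (10011010100110111001001101)·(10000000000000000000000000) mod 2 = 1+0+0+0+0+0+0+0+0+0+0+0+0+0+0+0+0+0+0+0+0+0+0+0+0+0 mod 2 = 1
  c[3] = d·G[:,3] = (10011010100110111001001101)·(01110001111000111100001111) mod 2 = 0+0+0+1+0+0+0+0+1+0+0+0+0+0+1+1+1+0+0+0+0+0+1+1+0+1 mod 2 = 0
  c[4] = d·G[:,4] = (10011010100110111001001101)·(01000000000000000000000000) mod 2 = 0+0+0+0+0+0+0+0+0+0+0+0+0+0+0+0+0+0+0+0+0+0+0+0+0+0 mod 2 = 0
  c[5] = d·G[:,5] = (10011010100110111001001101)·(00100000000000000000000000) mod 2 = 0+0+0+0+0+0+0+0+0+0+0+0+0+0+0+0+0+0+0+0+0+0+0+0+0+0 mod 2 = 0
  c[6] = d·G[:,6] = (10011010100110111001001101)·(00010000000000000000000000) mod 2 = 0+0+0+1+0+0+0+0+0+0+0+0+0+0+0+0+0+0+0+0+0+0+0+0+0+0 mod 2 = 1
  c[7] = d·G[:,7] = (10011010100110111001001101)·(00001111111000000011111111) mod 2 = 0+0+0+0+1+0+1+0+1+0+0+0+0+0+0+0+0+0+0+1+0+0+1+1+0+1 mod 2 = 1
  c[8] = d·G[:,8] = (10011010100110111001001101)·(00001000000000000000000000) mod 2 = 0+0+0+0+1+0+0+0+0+0+0+0+0+0+0+0+0+0+0+0+0+0+0+0+0+0 mod 2 = 1
  c[9] = d·G[:,9] = (10011010100110111001001101)·(00000100000000000000000000) mod 2 = 0+0+0+0+0+0+0+0+0+0+0+0+0+0+0+0+0+0+0+0+0+0+0+0+0+0 mod 2 = 0
  c[10] = d·G[:,10] = (10011010100110111001001101)·(00000010000000000000000000) mod 2 = 0+0+0+0+0+0+1+0+0+0+0+0+0+0+0+0+0+0+0+0+0+0+0+0+0+0 mod 2 = 1
  c[11] = d·G[:,11] = (10011010100110111001001101)·(00000001000000000000000000) mod 2 = 0+0+0+0+0+0+0+0+0+0+0+0+0+0+0+0+0+0+0+0+0+0+0+0+0+0 mod 2 = 0
  c[12] = d·G[:,12] = (10011010100110111001001101)·(00000000100000000000000000) mod 2 = 0+0+0+0+0+0+0+0+1+0+0+0+0+0+0+0+0+0+0+0+0+0+0+0+0+0 mod 2 = 1
  c[13] = d·G[:,13] = (10011010100110111001001101)·(00000000010000000000000000) mod 2 = 0+0+0+0+0+0+0+0+0+0+0+0+0+0+0+0+0+0+0+0+0+0+0+0+0+0 mod 2 = 0
  c[14] = d·G[:,14] = (10011010100110111001001101)·(00000000001000000000000000) mod 2 = 0+0+0+0+0+0+0+0+0+0+0+0+0+0+0+0+0+0+0+0+0+0+0+0+0+0 mod 2 = 0
  c[15] = d·G[:,15] = (10011010100110111001001101)·(00000000000111111111111111) mod 2 = 0+0+0+0+0+0+0+0+0+0+0+1+1+0+1+1+1+0+0+1+0+0+1+1+0+1 mod 2 = 1
  c[16] = d·G[:,16] = (10011010100110111001001101)·(00000000000100000000000000) mod 2 = 0+0+0+0+0+0+0+0+0+0+0+1+0+0+0+0+0+0+0+0+0+0+0+0+0+0 mod 2 = 1
  c[17] = d·G[:,17] = (10011010100110111001001101)·(00000000000010000000000000) mod 2 = 0+0+0+0+0+0+0+0+0+0+0+0+1+0+0+0+0+0+0+0+0+0+0+0+0+0 mod 2 = 1
  c[18] = d·G[:,18] = (10011010100110111001001101)·(00000000000001000000000000) mod 2 = 0+0+0+0+0+0+0+0+0+0+0+0+0+0+0+0+0+0+0+0+0+0+0+0+0+0 mod 2 = 0
  c[19] = d·G[:,19] = (10011010100110111001001101)·(00000000000000100000000000) mod 2 = 0+0+0+0+0+0+0+0+0+0+0+0+0+0+1+0+0+0+0+0+0+0+0+0+0+0 mod 2 = 1
  c[20] = d·G[:,20] = (10011010100110111001001101)·(00000000000000010000000000) mod 2 = 0+0+0+0+0+0+0+0+0+0+0+0+0+0+0+1+0+0+0+0+0+0+0+0+0+0 mod 2 = 1
  c[21] = d·G[:,21] = (10011010100110111001001101)·(00000000000000001000000000) mod 2 = 0+0+0+0+0+0+0+0+0+0+0+0+0+0+0+0+1+0+0+0+0+0+0+0+0+0 mod 2 = 1
  c[22] = d·G[:,22] = (10011010100110111001001101)·(00000000000000000100000000) mod 2 = 0+0+0+0+0+0+0+0+0+0+0+0+0+0+0+0+0+0+0+0+0+0+0+0+0+0 mod 2 = 0
  c[23] = d·G[:,23] = (10011010100110111001001101)·(00000000000000000010000000) mod 2 = 0+0+0+0+0+0+0+0+0+0+0+0+0+0+0+0+0+0+0+0+0+0+0+0+0+0 mod 2 = 0
  c[24] = d·G[:,24] = (10011010100110111001001101)·(00000000000000000001000000) mod 2 = 0+0+0+0+0+0+0+0+0+0+0+0+0+0+0+0+0+0+0+1+0+0+0+0+0+0 mod 2 = 1
  c[25] = d·G[:,25] = (10011010100110111001001101)·(00000000000000000000100000) mod 2 = 0+0+0+0+0+0+0+0+0+0+0+0+0+0+0+0+0+0+0+0+0+0+0+0+0+0 mod 2 = 0
  c[26] = d·G[:,26] = (10011010100110111001001101)·(00000000000000000000010000) mod 2 = 0+0+0+0+0+0+0+0+0+0+0+0+0+0+0+0+0+0+0+0+0+0+0+0+0+0 mod 2 = 0
  c[27] = d·G[:,27] = (10011010100110111001001101)·(00000000000000000000001000) mod 2 = 0+0+0+0+0+0+0+0+0+0+0+0+0+0+0+0+0+0+0+0+0+0+1+0+0+0 mod 2 = 1
  c[28] = d·G[:,28] = (10011010100110111001001101)·(00000000000000000000000100) mod 2 = 0+0+0+0+0+0+0+0+0+0+0+0+0+0+0+0+0+0+0+0+0+0+0+1+0+0 mod 2 = 1
  c[29] = d·G[:,29] = (10011010100110111001001101)·(00000000000000000000000010) mod 2 = 0+0+0+0+0+0+0+0+0+0+0+0+0+0+0+0+0+0+0+0+0+0+0+0+0+0 mod 2 = 0
  c[30] = d·G[:,30] = (10011010100110111001001101)·(00000000000000000000000001) mod 2 = 0+0+0+0+0+0+0+0+0+0+0+0+0+0+0+0+0+0+0+0+0+0+0+0+0+1 mod 2 = 1
Codeword = 0010001110101001110111001001101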